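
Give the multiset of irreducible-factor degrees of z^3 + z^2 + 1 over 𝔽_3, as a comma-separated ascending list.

1, 2

Write g(z) = z^3 + z^2 + 1.
Roots in 𝔽_3: g(0) = 1; g(1) = 0 → root; g(2) = 1.
Linear factors from roots: (z + 2).
Complete factorization: g(z) = (z + 2)·(z^2 + 2z + 2).
Factor degrees with multiplicity: 1 + 2 = 3.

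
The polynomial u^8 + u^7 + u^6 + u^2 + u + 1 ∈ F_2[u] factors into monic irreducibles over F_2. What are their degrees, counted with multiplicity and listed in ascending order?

Write g(u) = u^8 + u^7 + u^6 + u^2 + u + 1.
Roots in F_2: g(0) = 1; g(1) = 0 → root.
Linear factors from roots: (u + 1).
Complete factorization: g(u) = (u + 1)^2·(u^2 + u + 1)^3.
Factor degrees with multiplicity: 1 + 1 + 2 + 2 + 2 = 8.

1, 1, 2, 2, 2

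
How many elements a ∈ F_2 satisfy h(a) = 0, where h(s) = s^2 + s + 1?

Evaluate at each of the 2 elements of F_2:
h(0) = 1; h(1) = 1.
No element is a root.

0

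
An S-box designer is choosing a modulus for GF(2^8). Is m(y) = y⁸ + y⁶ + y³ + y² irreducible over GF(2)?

No

Check for roots in GF(2): m(0) = 0 → root; m(1) = 0 → root.
m(0) = 0, so (y) divides m(y); m is reducible.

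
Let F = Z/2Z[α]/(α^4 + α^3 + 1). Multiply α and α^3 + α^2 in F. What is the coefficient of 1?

1

Multiply in Z/2Z[α]: (α)·(α^3 + α^2) = α^4 + α^3.
Reduce using α^4 ≡ α^3 + 1 (mod α^4 + α^3 + 1).
Reduced: 1.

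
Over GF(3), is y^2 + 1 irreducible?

Yes

Write m(y) = y^2 + 1.
Check for roots in GF(3): m(0) = 1; m(1) = 2; m(2) = 2.
No roots. A degree-2 polynomial over a field with no linear factor is irreducible.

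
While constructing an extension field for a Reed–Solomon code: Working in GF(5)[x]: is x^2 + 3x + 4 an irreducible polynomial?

Yes

Write h(x) = x^2 + 3x + 4.
Check for roots in GF(5): h(0) = 4; h(1) = 3; h(2) = 4; h(3) = 2; h(4) = 2.
No roots. A degree-2 polynomial over a field with no linear factor is irreducible.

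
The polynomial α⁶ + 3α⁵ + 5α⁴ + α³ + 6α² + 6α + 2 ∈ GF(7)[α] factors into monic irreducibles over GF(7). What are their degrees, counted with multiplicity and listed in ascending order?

6

Write h(α) = α⁶ + 3α⁵ + 5α⁴ + α³ + 6α² + 6α + 2.
Complete factorization: h(α) = (α⁶ + 3α⁵ + 5α⁴ + α³ + 6α² + 6α + 2).
Factor degrees with multiplicity: 6 = 6.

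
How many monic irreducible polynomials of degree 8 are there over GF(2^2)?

8160

x^(4^8) − x is the product of all monic irreducibles of degree dividing 8; Möbius inversion gives N = (1/8) Σ μ(8/d)·4^d.
Divisors of 8: 1, 2, 4, 8; μ(8/d) for each: 0, 0, -1, 1.
Σ = − 4^4 + 4^8 = 65280.
N = 65280/8 = 8160.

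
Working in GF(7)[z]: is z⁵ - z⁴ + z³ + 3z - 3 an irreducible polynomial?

Yes

Write P(z) = z⁵ - z⁴ + z³ + 3z - 3.
Check for roots in GF(7): P(0) = 4; P(1) = 1; P(2) = 6; P(3) = 6; P(4) = 1; P(5) = 5; P(6) = 5.
No roots, so no linear factors.
Degree-2 irreducible divisors: test the 21 monic irreducibles of degree 2 over GF(7).
None of them divide P (all give nonzero remainder).
No irreducible factor of degree ≤ 2 exists, so P is irreducible over GF(7).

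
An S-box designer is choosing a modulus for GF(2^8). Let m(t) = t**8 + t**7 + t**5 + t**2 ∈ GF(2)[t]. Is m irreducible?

Check for roots in GF(2): m(0) = 0 → root; m(1) = 0 → root.
m(0) = 0, so (t) divides m(t); m is reducible.

No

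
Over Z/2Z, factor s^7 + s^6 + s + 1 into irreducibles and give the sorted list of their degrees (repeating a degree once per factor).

1, 1, 1, 2, 2

Write g(s) = s^7 + s^6 + s + 1.
Roots in Z/2Z: g(0) = 1; g(1) = 0 → root.
Linear factors from roots: (s + 1).
Complete factorization: g(s) = (s + 1)^3·(s^2 + s + 1)^2.
Factor degrees with multiplicity: 1 + 1 + 1 + 2 + 2 = 7.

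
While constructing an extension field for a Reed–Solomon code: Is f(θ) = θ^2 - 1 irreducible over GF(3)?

Check for roots in GF(3): f(0) = 2; f(1) = 0 → root; f(2) = 0 → root.
f(1) = 0, so (θ − 1) divides f(θ); f is reducible.

No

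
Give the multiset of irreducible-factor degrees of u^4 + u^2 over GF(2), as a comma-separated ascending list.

1, 1, 1, 1

Write h(u) = u^4 + u^2.
Roots in GF(2): h(0) = 0 → root; h(1) = 0 → root.
Linear factors from roots: (u), (u + 1).
Complete factorization: h(u) = (u)^2·(u + 1)^2.
Factor degrees with multiplicity: 1 + 1 + 1 + 1 = 4.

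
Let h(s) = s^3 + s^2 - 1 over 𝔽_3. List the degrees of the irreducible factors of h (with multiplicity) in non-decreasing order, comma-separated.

3

Roots in 𝔽_3: h(0) = 2; h(1) = 1; h(2) = 2.
Complete factorization: h(s) = (s^3 + s^2 - 1).
Factor degrees with multiplicity: 3 = 3.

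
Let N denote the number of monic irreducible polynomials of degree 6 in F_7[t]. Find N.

19544

The number of monic irreducibles of degree 6 over GF(7) is (1/6)·Σ_{d∣6} μ(6/d) 7^d.
Divisors of 6: 1, 2, 3, 6; μ(6/d) for each: 1, -1, -1, 1.
Σ = 7^1 − 7^2 − 7^3 + 7^6 = 117264.
N = 117264/6 = 19544.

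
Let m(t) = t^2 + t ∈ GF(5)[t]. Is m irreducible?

No

Check for roots in GF(5): m(0) = 0 → root; m(1) = 2; m(2) = 1; m(3) = 2; m(4) = 0 → root.
m(0) = 0, so (t) divides m(t); m is reducible.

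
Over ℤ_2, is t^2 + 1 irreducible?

Write m(t) = t^2 + 1.
Check for roots in ℤ_2: m(0) = 1; m(1) = 0 → root.
m(1) = 0, so (t − 1) divides m(t); m is reducible.

No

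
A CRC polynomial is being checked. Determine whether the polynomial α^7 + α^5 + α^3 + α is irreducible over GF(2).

No

Write m(α) = α^7 + α^5 + α^3 + α.
Check for roots in GF(2): m(0) = 0 → root; m(1) = 0 → root.
m(0) = 0, so (α) divides m(α); m is reducible.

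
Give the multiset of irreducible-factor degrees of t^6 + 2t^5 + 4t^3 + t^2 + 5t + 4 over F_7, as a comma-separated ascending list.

Write g(t) = t^6 + 2t^5 + 4t^3 + t^2 + 5t + 4.
Linear factors from roots: (t + 4), (t + 3).
Complete factorization: g(t) = (t + 3)·(t + 4)^3·(t^2 + t + 6).
Factor degrees with multiplicity: 1 + 1 + 1 + 1 + 2 = 6.

1, 1, 1, 1, 2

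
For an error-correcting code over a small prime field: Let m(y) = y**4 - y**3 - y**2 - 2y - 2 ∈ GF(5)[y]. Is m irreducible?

No

Check for roots in GF(5): m(0) = 3; m(1) = 0 → root; m(2) = 3; m(3) = 2; m(4) = 1.
m(1) = 0, so (y − 1) divides m(y); m is reducible.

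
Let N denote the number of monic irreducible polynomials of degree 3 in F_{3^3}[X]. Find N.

6552

x^(27^3) − x is the product of all monic irreducibles of degree dividing 3; Möbius inversion gives N = (1/3) Σ μ(3/d)·27^d.
Divisors of 3: 1, 3; μ(3/d) for each: -1, 1.
Σ = − 27^1 + 27^3 = 19656.
N = 19656/3 = 6552.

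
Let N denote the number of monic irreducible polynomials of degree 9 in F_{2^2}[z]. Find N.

29120

By the necklace-counting formula, N_4(9) = (1/9) Σ_{d|9} μ(9/d)·4^d.
Divisors of 9: 1, 3, 9; μ(9/d) for each: 0, -1, 1.
Σ = − 4^3 + 4^9 = 262080.
N = 262080/9 = 29120.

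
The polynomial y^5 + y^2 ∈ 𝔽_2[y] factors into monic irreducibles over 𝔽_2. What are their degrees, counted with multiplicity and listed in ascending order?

Write h(y) = y^5 + y^2.
Roots in 𝔽_2: h(0) = 0 → root; h(1) = 0 → root.
Linear factors from roots: (y), (y + 1).
Complete factorization: h(y) = (y + 1)·(y)^2·(y^2 + y + 1).
Factor degrees with multiplicity: 1 + 1 + 1 + 2 = 5.

1, 1, 1, 2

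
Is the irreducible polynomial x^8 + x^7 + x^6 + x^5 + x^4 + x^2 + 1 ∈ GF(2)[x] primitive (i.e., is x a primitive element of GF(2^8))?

Yes

Write f(x) = x^8 + x^7 + x^6 + x^5 + x^4 + x^2 + 1.
|GF(2^8)^×| = 2^8 − 1 = 255. Prime factorization: 255 = 3·5·17.
f is primitive ⇔ x has order 255 in GF(2)[x]/(f), i.e. x^(255/q) ≠ 1 for each prime q | 255.
x^(85) mod f = x^6 + x^4 + x^3 + x^2 + 1.
x^(51) mod f = x^6 + x^5 + x^4 + x^3 + x.
x^(15) mod f = x^4 + x^2.
None equal 1, so x has full order 255; f is primitive.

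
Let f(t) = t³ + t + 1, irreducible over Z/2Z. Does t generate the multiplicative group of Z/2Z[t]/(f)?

|GF(2^3)^×| = 2^3 − 1 = 7. Prime factorization: 7 = 7.
f is primitive ⇔ t has order 7 in GF(2)[t]/(f), i.e. t^(7/q) ≠ 1 for each prime q | 7.
t^(1) mod f = t.
None equal 1, so t has full order 7; f is primitive.

Yes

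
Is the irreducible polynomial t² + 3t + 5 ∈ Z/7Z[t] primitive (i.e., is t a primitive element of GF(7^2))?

Write f(t) = t² + 3t + 5.
|GF(7^2)^×| = 7^2 − 1 = 48. Prime factorization: 48 = 2^4·3.
f is primitive ⇔ t has order 48 in GF(7)[t]/(f), i.e. t^(48/q) ≠ 1 for each prime q | 48.
t^(24) mod f = 6.
t^(16) mod f = 4.
None equal 1, so t has full order 48; f is primitive.

Yes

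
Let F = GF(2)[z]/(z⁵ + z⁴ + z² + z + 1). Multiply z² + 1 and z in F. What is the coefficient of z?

Multiply in GF(2)[z]: (z² + 1)·(z) = z³ + z.
Reduced: z³ + z.

1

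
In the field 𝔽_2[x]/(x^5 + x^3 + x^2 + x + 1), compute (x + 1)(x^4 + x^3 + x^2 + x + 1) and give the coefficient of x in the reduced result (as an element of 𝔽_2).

1

Multiply in 𝔽_2[x]: (x + 1)·(x^4 + x^3 + x^2 + x + 1) = x^5 + 1.
Reduce using x^5 ≡ x^3 + x^2 + x + 1 (mod x^5 + x^3 + x^2 + x + 1).
Reduced: x^3 + x^2 + x.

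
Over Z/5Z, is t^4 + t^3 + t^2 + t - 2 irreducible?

Write P(t) = t^4 + t^3 + t^2 + t - 2.
Check for roots in Z/5Z: P(0) = 3; P(1) = 2; P(2) = 3; P(3) = 3; P(4) = 3.
No roots, so no linear factors.
Degree-2 irreducible divisors: test the 10 monic irreducibles of degree 2 over GF(5).
None of them divide P (all give nonzero remainder).
No irreducible factor of degree ≤ 2 exists, so P is irreducible over GF(5).

Yes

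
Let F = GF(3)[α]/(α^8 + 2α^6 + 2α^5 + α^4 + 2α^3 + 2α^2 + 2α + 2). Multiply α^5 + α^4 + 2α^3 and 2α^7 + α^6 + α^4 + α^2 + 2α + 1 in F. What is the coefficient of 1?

0

Multiply in GF(3)[α]: (α^5 + α^4 + 2α^3)·(2α^7 + α^6 + α^4 + α^2 + 2α + 1) = 2α^12 + 2α^10 + α^8 + 2α^5 + 2α^4 + 2α^3.
Reduce using α^8 ≡ α^6 + α^5 + 2α^4 + α^3 + α^2 + α + 1 (mod α^8 + 2α^6 + 2α^5 + α^4 + 2α^3 + 2α^2 + 2α + 2).
Reduced: 2α^7 + α^4 + 2α^3 + 2α.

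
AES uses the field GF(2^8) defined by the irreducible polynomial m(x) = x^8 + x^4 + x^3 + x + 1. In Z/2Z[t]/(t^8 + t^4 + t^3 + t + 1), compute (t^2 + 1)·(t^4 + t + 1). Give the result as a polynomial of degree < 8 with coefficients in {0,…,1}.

Multiply in Z/2Z[t]: (t^2 + 1)·(t^4 + t + 1) = t^6 + t^4 + t^3 + t^2 + t + 1.
Reduced: t^6 + t^4 + t^3 + t^2 + t + 1.

t^6 + t^4 + t^3 + t^2 + t + 1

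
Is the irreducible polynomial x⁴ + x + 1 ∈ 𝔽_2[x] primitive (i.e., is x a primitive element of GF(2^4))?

Yes

Write f(x) = x⁴ + x + 1.
|GF(2^4)^×| = 2^4 − 1 = 15. Prime factorization: 15 = 3·5.
f is primitive ⇔ x has order 15 in GF(2)[x]/(f), i.e. x^(15/q) ≠ 1 for each prime q | 15.
x^(5) mod f = x² + x.
x^(3) mod f = x³.
None equal 1, so x has full order 15; f is primitive.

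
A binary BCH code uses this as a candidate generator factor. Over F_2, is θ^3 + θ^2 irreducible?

Write f(θ) = θ^3 + θ^2.
Check for roots in F_2: f(0) = 0 → root; f(1) = 0 → root.
f(0) = 0, so (θ) divides f(θ); f is reducible.

No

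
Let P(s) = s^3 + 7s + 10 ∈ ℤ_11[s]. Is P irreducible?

Check each element of ℤ_11 for a root: P(0)=10, P(1)=7, P(2)=10, P(3)=3, P(4)=3, P(5)=5, P(6)=4, P(7)=6, P(8)=6, P(9)=10, P(10)=2.
No roots. A degree-3 polynomial over a field with no linear factor is irreducible.

Yes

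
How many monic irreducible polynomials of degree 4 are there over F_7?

588

By the necklace-counting formula, N_7(4) = (1/4) Σ_{d|4} μ(4/d)·7^d.
Divisors of 4: 1, 2, 4; μ(4/d) for each: 0, -1, 1.
Σ = − 7^2 + 7^4 = 2352.
N = 2352/4 = 588.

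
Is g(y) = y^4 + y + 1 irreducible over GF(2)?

Yes

Check for roots in GF(2): g(0) = 1; g(1) = 1.
No roots, so no linear factors.
Monic irreducibles of degree 2 over GF(2): y^2 + y + 1.
None of them divide g (all give nonzero remainder).
No irreducible factor of degree ≤ 2 exists, so g is irreducible over GF(2).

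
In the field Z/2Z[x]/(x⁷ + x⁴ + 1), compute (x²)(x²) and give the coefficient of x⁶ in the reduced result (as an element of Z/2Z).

Multiply in Z/2Z[x]: (x²)·(x²) = x⁴.
Reduced: x⁴.

0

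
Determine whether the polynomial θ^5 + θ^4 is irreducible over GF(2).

No

Write m(θ) = θ^5 + θ^4.
Check for roots in GF(2): m(0) = 0 → root; m(1) = 0 → root.
m(0) = 0, so (θ) divides m(θ); m is reducible.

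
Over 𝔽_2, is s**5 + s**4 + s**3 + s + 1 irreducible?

Write h(s) = s**5 + s**4 + s**3 + s + 1.
Check for roots in 𝔽_2: h(0) = 1; h(1) = 1.
No roots, so no linear factors.
Monic irreducibles of degree 2 over GF(2): s**2 + s + 1.
None of them divide h (all give nonzero remainder).
No irreducible factor of degree ≤ 2 exists, so h is irreducible over GF(2).

Yes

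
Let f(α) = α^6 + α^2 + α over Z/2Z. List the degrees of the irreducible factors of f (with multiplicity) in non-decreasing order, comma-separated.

1, 2, 3

Roots in Z/2Z: f(0) = 0 → root; f(1) = 1.
Linear factors from roots: (α).
Complete factorization: f(α) = (α)·(α^2 + α + 1)·(α^3 + α^2 + 1).
Factor degrees with multiplicity: 1 + 2 + 3 = 6.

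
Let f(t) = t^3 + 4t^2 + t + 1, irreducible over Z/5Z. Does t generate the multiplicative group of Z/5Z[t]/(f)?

|GF(5^3)^×| = 5^3 − 1 = 124. Prime factorization: 124 = 2^2·31.
f is primitive ⇔ t has order 124 in GF(5)[t]/(f), i.e. t^(124/q) ≠ 1 for each prime q | 124.
t^(62) mod f = 1
t^(4) mod f = 3t + 4.
Since t^(62) = 1, the order of t divides 62 < 124; not primitive.

No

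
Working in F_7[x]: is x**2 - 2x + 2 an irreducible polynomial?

Yes

Write g(x) = x**2 - 2x + 2.
Check for roots in F_7: g(0) = 2; g(1) = 1; g(2) = 2; g(3) = 5; g(4) = 3; g(5) = 3; g(6) = 5.
No roots. A degree-2 polynomial over a field with no linear factor is irreducible.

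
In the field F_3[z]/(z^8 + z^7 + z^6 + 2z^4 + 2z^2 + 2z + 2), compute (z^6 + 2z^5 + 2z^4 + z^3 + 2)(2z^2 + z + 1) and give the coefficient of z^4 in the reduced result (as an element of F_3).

Multiply in F_3[z]: (z^6 + 2z^5 + 2z^4 + z^3 + 2)·(2z^2 + z + 1) = 2z^8 + 2z^7 + z^6 + z^3 + z^2 + 2z + 2.
Reduce using z^8 ≡ 2z^7 + 2z^6 + z^4 + z^2 + z + 1 (mod z^8 + z^7 + z^6 + 2z^4 + 2z^2 + 2z + 2).
Reduced: 2z^6 + 2z^4 + z^3 + z + 1.

2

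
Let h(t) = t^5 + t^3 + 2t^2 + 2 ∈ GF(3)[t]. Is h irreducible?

No

Check for roots in GF(3): h(0) = 2; h(1) = 0 → root; h(2) = 2.
h(1) = 0, so (t − 1) divides h(t); h is reducible.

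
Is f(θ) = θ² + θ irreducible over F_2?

Check for roots in F_2: f(0) = 0 → root; f(1) = 0 → root.
f(0) = 0, so (θ) divides f(θ); f is reducible.

No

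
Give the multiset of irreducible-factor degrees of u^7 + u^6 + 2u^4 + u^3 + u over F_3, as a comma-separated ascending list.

1, 1, 1, 1, 1, 2

Write f(u) = u^7 + u^6 + 2u^4 + u^3 + u.
Roots in F_3: f(0) = 0 → root; f(1) = 0 → root; f(2) = 0 → root.
Linear factors from roots: (u), (u + 2), (u + 1).
Complete factorization: f(u) = (u)·(u + 2)·(u + 1)^3·(u^2 + 2u + 2).
Factor degrees with multiplicity: 1 + 1 + 1 + 1 + 1 + 2 = 7.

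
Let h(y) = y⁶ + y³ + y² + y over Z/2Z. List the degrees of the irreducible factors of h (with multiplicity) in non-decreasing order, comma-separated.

Roots in Z/2Z: h(0) = 0 → root; h(1) = 0 → root.
Linear factors from roots: (y), (y + 1).
Complete factorization: h(y) = (y)·(y + 1)^2·(y³ + y + 1).
Factor degrees with multiplicity: 1 + 1 + 1 + 3 = 6.

1, 1, 1, 3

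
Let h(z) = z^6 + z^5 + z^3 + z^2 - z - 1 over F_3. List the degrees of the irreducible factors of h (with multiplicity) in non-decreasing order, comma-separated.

Roots in F_3: h(0) = 2; h(1) = 2; h(2) = 0 → root.
Linear factors from roots: (z + 1).
Complete factorization: h(z) = (z + 1)·(z^2 - z - 1)·(z^3 + z^2 - z + 1).
Factor degrees with multiplicity: 1 + 2 + 3 = 6.

1, 2, 3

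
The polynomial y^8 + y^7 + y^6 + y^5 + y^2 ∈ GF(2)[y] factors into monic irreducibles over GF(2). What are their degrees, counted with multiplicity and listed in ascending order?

Write g(y) = y^8 + y^7 + y^6 + y^5 + y^2.
Roots in GF(2): g(0) = 0 → root; g(1) = 1.
Linear factors from roots: (y).
Complete factorization: g(y) = (y)^2·(y^2 + y + 1)·(y^4 + y + 1).
Factor degrees with multiplicity: 1 + 1 + 2 + 4 = 8.

1, 1, 2, 4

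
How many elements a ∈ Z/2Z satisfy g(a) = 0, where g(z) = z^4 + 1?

Evaluate at each of the 2 elements of Z/2Z:
g(0) = 1; g(1) = 0 → root.
Roots: {1}.

1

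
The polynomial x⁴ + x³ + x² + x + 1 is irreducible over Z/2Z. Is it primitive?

No

Write f(x) = x⁴ + x³ + x² + x + 1.
|GF(2^4)^×| = 2^4 − 1 = 15. Prime factorization: 15 = 3·5.
f is primitive ⇔ x has order 15 in GF(2)[x]/(f), i.e. x^(15/q) ≠ 1 for each prime q | 15.
x^(5) mod f = 1
x^(3) mod f = x³.
Since x^(5) = 1, the order of x divides 5 < 15; not primitive.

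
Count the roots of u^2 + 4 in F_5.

Write f(u) = u^2 + 4.
Evaluate at each of the 5 elements of F_5:
f(0) = 4; f(1) = 0 → root; f(2) = 3; f(3) = 3; f(4) = 0 → root.
Roots: {1, 4}.

2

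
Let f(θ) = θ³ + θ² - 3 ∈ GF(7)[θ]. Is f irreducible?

No

Check for roots in GF(7): f(0) = 4; f(1) = 6; f(2) = 2; f(3) = 5; f(4) = 0 → root; f(5) = 0 → root; f(6) = 4.
f(4) = 0, so (θ − 4) divides f(θ); f is reducible.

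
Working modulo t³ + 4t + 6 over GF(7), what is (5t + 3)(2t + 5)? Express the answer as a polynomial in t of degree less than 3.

3t^2 + 3t + 1

Multiply in GF(7)[t]: (5t + 3)·(2t + 5) = 3t² + 3t + 1.
Reduced: 3t² + 3t + 1.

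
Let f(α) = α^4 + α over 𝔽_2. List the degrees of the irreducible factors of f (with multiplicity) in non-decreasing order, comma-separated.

1, 1, 2

Roots in 𝔽_2: f(0) = 0 → root; f(1) = 0 → root.
Linear factors from roots: (α), (α + 1).
Complete factorization: f(α) = (α)·(α + 1)·(α^2 + α + 1).
Factor degrees with multiplicity: 1 + 1 + 2 = 4.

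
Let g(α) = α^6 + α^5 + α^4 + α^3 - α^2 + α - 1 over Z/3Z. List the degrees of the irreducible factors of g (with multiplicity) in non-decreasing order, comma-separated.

1, 1, 2, 2

Roots in Z/3Z: g(0) = 2; g(1) = 0 → root; g(2) = 0 → root.
Linear factors from roots: (α - 1), (α + 1).
Complete factorization: g(α) = (α + 1)·(α - 1)·(α^2 - α - 1)^2.
Factor degrees with multiplicity: 1 + 1 + 2 + 2 = 6.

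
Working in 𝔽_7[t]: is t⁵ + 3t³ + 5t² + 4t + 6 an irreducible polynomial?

No

Write f(t) = t⁵ + 3t³ + 5t² + 4t + 6.
Check for roots in 𝔽_7: f(0) = 6; f(1) = 5; f(2) = 6; f(3) = 2; f(4) = 2; f(5) = 4; f(6) = 3.
No roots, so no linear factors.
Degree-2 irreducible divisors: test the 21 monic irreducibles of degree 2 over GF(7).
t² + 2t + 5 divides f: f(t) = (t² + 2t + 5)·(t³ + 5t² + 2t + 4).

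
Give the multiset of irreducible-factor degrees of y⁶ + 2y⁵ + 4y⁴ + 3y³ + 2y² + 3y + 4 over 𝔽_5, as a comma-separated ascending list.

Write h(y) = y⁶ + 2y⁵ + 4y⁴ + 3y³ + 2y² + 3y + 4.
Roots in 𝔽_5: h(0) = 4; h(1) = 4; h(2) = 4; h(3) = 1; h(4) = 3.
Complete factorization: h(y) = (y⁶ + 2y⁵ + 4y⁴ + 3y³ + 2y² + 3y + 4).
Factor degrees with multiplicity: 6 = 6.

6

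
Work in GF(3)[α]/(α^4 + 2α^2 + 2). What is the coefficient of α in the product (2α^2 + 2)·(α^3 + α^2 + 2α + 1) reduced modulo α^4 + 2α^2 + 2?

0

Multiply in GF(3)[α]: (2α^2 + 2)·(α^3 + α^2 + 2α + 1) = 2α^5 + 2α^4 + α^2 + α + 2.
Reduce using α^4 ≡ α^2 + 1 (mod α^4 + 2α^2 + 2).
Reduced: 2α^3 + 1.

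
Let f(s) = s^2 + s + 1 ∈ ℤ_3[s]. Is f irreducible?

No

Check for roots in ℤ_3: f(0) = 1; f(1) = 0 → root; f(2) = 1.
f(1) = 0, so (s − 1) divides f(s); f is reducible.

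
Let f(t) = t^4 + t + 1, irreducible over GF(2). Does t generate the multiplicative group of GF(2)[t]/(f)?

Yes

|GF(2^4)^×| = 2^4 − 1 = 15. Prime factorization: 15 = 3·5.
f is primitive ⇔ t has order 15 in GF(2)[t]/(f), i.e. t^(15/q) ≠ 1 for each prime q | 15.
t^(5) mod f = t^2 + t.
t^(3) mod f = t^3.
None equal 1, so t has full order 15; f is primitive.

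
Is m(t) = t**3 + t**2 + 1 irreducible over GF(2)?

Yes

Check for roots in GF(2): m(0) = 1; m(1) = 1.
No roots. A degree-3 polynomial over a field with no linear factor is irreducible.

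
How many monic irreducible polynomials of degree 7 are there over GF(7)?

x^(7^7) − x is the product of all monic irreducibles of degree dividing 7; Möbius inversion gives N = (1/7) Σ μ(7/d)·7^d.
Divisors of 7: 1, 7; μ(7/d) for each: -1, 1.
Σ = − 7^1 + 7^7 = 823536.
N = 823536/7 = 117648.

117648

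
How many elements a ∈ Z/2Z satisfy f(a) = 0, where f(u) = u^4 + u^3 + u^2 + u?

Evaluate at each of the 2 elements of Z/2Z:
f(0) = 0 → root; f(1) = 0 → root.
Roots: {0, 1}.

2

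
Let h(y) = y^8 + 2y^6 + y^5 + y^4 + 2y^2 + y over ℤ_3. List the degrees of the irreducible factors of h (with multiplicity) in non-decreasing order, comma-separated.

Roots in ℤ_3: h(0) = 0 → root; h(1) = 2; h(2) = 1.
Linear factors from roots: (y).
Complete factorization: h(y) = (y)·(y^2 + y + 2)·(y^2 + 2y + 2)·(y^3 + 2y + 1).
Factor degrees with multiplicity: 1 + 2 + 2 + 3 = 8.

1, 2, 2, 3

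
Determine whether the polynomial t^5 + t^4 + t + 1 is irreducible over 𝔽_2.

Write m(t) = t^5 + t^4 + t + 1.
Check for roots in 𝔽_2: m(0) = 1; m(1) = 0 → root.
m(1) = 0, so (t − 1) divides m(t); m is reducible.

No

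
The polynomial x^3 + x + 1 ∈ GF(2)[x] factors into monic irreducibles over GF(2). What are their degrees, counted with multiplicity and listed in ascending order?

Write f(x) = x^3 + x + 1.
Roots in GF(2): f(0) = 1; f(1) = 1.
Complete factorization: f(x) = (x^3 + x + 1).
Factor degrees with multiplicity: 3 = 3.

3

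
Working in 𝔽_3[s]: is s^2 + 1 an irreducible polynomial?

Yes

Write g(s) = s^2 + 1.
Check for roots in 𝔽_3: g(0) = 1; g(1) = 2; g(2) = 2.
No roots. A degree-2 polynomial over a field with no linear factor is irreducible.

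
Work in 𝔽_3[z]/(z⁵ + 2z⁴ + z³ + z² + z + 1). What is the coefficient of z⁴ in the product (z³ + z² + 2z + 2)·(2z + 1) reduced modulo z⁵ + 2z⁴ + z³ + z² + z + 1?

Multiply in 𝔽_3[z]: (z³ + z² + 2z + 2)·(2z + 1) = 2z⁴ + 2z² + 2.
Reduced: 2z⁴ + 2z² + 2.

2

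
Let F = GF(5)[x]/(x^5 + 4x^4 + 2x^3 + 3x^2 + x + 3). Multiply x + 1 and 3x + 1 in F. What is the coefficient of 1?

Multiply in GF(5)[x]: (x + 1)·(3x + 1) = 3x^2 + 4x + 1.
Reduced: 3x^2 + 4x + 1.

1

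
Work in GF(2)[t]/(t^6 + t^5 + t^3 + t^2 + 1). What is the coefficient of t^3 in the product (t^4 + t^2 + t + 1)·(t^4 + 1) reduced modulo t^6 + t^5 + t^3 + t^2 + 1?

Multiply in GF(2)[t]: (t^4 + t^2 + t + 1)·(t^4 + 1) = t^8 + t^6 + t^5 + t^2 + t + 1.
Reduce using t^6 ≡ t^5 + t^3 + t^2 + 1 (mod t^6 + t^5 + t^3 + t^2 + 1).
Reduced: t^3 + 1.

1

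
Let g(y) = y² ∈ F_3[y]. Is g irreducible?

Check for roots in F_3: g(0) = 0 → root; g(1) = 1; g(2) = 1.
g(0) = 0, so (y) divides g(y); g is reducible.

No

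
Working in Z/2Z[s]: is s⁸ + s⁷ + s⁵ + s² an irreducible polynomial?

No

Write f(s) = s⁸ + s⁷ + s⁵ + s².
Check for roots in Z/2Z: f(0) = 0 → root; f(1) = 0 → root.
f(0) = 0, so (s) divides f(s); f is reducible.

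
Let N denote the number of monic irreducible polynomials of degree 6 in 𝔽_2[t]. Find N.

9

By the necklace-counting formula, N_2(6) = (1/6) Σ_{d|6} μ(6/d)·2^d.
Divisors of 6: 1, 2, 3, 6; μ(6/d) for each: 1, -1, -1, 1.
Σ = 2^1 − 2^2 − 2^3 + 2^6 = 54.
N = 54/6 = 9.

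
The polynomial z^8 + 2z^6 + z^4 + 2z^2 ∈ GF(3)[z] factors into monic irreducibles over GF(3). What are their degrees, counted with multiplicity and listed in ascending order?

1, 1, 1, 1, 2, 2

Write g(z) = z^8 + 2z^6 + z^4 + 2z^2.
Roots in GF(3): g(0) = 0 → root; g(1) = 0 → root; g(2) = 0 → root.
Linear factors from roots: (z), (z + 2), (z + 1).
Complete factorization: g(z) = (z + 1)·(z + 2)·(z)^2·(z^2 + z + 2)·(z^2 + 2z + 2).
Factor degrees with multiplicity: 1 + 1 + 1 + 1 + 2 + 2 = 8.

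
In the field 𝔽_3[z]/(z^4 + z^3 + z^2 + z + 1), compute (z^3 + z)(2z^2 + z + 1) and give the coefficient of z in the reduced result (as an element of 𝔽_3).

Multiply in 𝔽_3[z]: (z^3 + z)·(2z^2 + z + 1) = 2z^5 + z^4 + z^2 + z.
Reduce using z^4 ≡ 2z^3 + 2z^2 + 2z + 2 (mod z^4 + z^3 + z^2 + z + 1).
Reduced: 2z^3 + 1.

0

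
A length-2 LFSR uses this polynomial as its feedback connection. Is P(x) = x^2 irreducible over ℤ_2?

Check for roots in ℤ_2: P(0) = 0 → root; P(1) = 1.
P(0) = 0, so (x) divides P(x); P is reducible.

No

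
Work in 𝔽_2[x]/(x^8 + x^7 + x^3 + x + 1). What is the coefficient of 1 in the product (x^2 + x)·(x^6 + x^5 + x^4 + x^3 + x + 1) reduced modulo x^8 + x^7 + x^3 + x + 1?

Multiply in 𝔽_2[x]: (x^2 + x)·(x^6 + x^5 + x^4 + x^3 + x + 1) = x^8 + x^4 + x^3 + x.
Reduce using x^8 ≡ x^7 + x^3 + x + 1 (mod x^8 + x^7 + x^3 + x + 1).
Reduced: x^7 + x^4 + 1.

1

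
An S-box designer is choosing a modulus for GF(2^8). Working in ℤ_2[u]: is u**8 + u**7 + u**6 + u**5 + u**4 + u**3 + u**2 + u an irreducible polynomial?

Write f(u) = u**8 + u**7 + u**6 + u**5 + u**4 + u**3 + u**2 + u.
Check for roots in ℤ_2: f(0) = 0 → root; f(1) = 0 → root.
f(0) = 0, so (u) divides f(u); f is reducible.

No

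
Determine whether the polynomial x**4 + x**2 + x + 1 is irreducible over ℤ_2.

Write f(x) = x**4 + x**2 + x + 1.
Check for roots in ℤ_2: f(0) = 1; f(1) = 0 → root.
f(1) = 0, so (x − 1) divides f(x); f is reducible.

No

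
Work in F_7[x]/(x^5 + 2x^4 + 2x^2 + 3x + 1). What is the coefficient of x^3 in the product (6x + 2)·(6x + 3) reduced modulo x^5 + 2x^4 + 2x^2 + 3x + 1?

0

Multiply in F_7[x]: (6x + 2)·(6x + 3) = x^2 + 2x + 6.
Reduced: x^2 + 2x + 6.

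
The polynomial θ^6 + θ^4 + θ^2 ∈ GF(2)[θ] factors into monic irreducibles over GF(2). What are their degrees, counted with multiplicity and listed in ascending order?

Write g(θ) = θ^6 + θ^4 + θ^2.
Roots in GF(2): g(0) = 0 → root; g(1) = 1.
Linear factors from roots: (θ).
Complete factorization: g(θ) = (θ)^2·(θ^2 + θ + 1)^2.
Factor degrees with multiplicity: 1 + 1 + 2 + 2 = 6.

1, 1, 2, 2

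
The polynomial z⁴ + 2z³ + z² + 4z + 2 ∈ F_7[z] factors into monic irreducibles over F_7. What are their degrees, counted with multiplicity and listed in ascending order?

Write g(z) = z⁴ + 2z³ + z² + 4z + 2.
Complete factorization: g(z) = (z⁴ + 2z³ + z² + 4z + 2).
Factor degrees with multiplicity: 4 = 4.

4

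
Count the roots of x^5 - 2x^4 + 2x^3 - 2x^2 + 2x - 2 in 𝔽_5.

1

Write f(x) = x^5 - 2x^4 + 2x^3 - 2x^2 + 2x - 2.
Evaluate at each of the 5 elements of 𝔽_5:
f(0) = 3; f(1) = 4; f(2) = 0 → root; f(3) = 1; f(4) = 4.
Roots: {2}.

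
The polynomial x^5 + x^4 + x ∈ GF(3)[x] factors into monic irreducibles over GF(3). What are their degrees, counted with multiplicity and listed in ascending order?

Write h(x) = x^5 + x^4 + x.
Roots in GF(3): h(0) = 0 → root; h(1) = 0 → root; h(2) = 2.
Linear factors from roots: (x), (x - 1).
Complete factorization: h(x) = (x)·(x - 1)·(x^3 - x^2 - x - 1).
Factor degrees with multiplicity: 1 + 1 + 3 = 5.

1, 1, 3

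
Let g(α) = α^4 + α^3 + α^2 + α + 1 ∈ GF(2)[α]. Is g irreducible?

Yes

Check for roots in GF(2): g(0) = 1; g(1) = 1.
No roots, so no linear factors.
Monic irreducibles of degree 2 over GF(2): α^2 + α + 1.
None of them divide g (all give nonzero remainder).
No irreducible factor of degree ≤ 2 exists, so g is irreducible over GF(2).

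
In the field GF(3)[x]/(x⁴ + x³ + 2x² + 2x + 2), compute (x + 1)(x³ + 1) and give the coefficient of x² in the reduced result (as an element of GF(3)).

1

Multiply in GF(3)[x]: (x + 1)·(x³ + 1) = x⁴ + x³ + x + 1.
Reduce using x⁴ ≡ 2x³ + x² + x + 1 (mod x⁴ + x³ + 2x² + 2x + 2).
Reduced: x² + 2x + 2.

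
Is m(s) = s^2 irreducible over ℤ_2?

No

Check for roots in ℤ_2: m(0) = 0 → root; m(1) = 1.
m(0) = 0, so (s) divides m(s); m is reducible.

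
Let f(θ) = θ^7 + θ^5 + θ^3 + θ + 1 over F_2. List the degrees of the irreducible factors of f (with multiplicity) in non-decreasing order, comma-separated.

7

Roots in F_2: f(0) = 1; f(1) = 1.
Complete factorization: f(θ) = (θ^7 + θ^5 + θ^3 + θ + 1).
Factor degrees with multiplicity: 7 = 7.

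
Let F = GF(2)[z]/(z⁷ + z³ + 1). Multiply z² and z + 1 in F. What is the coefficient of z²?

Multiply in GF(2)[z]: (z²)·(z + 1) = z³ + z².
Reduced: z³ + z².

1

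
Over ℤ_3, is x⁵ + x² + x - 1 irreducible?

Write m(x) = x⁵ + x² + x - 1.
Check for roots in ℤ_3: m(0) = 2; m(1) = 2; m(2) = 1.
No roots, so no linear factors.
Monic irreducibles of degree 2 over GF(3): x² + 1, x² + x - 1, x² - x - 1.
None of them divide m (all give nonzero remainder).
No irreducible factor of degree ≤ 2 exists, so m is irreducible over GF(3).

Yes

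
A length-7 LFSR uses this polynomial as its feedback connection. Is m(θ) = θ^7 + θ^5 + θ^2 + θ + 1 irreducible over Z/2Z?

Yes

Check for roots in Z/2Z: m(0) = 1; m(1) = 1.
No roots, so no linear factors.
Monic irreducibles of degree 2 over GF(2): θ^2 + θ + 1.
None of them divide m (all give nonzero remainder).
Monic irreducibles of degree 3 over GF(2): θ^3 + θ + 1, θ^3 + θ^2 + 1.
None of them divide m (all give nonzero remainder).
No irreducible factor of degree ≤ 3 exists, so m is irreducible over GF(2).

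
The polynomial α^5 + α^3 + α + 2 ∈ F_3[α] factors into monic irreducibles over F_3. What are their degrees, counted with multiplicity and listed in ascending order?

Write h(α) = α^5 + α^3 + α + 2.
Roots in F_3: h(0) = 2; h(1) = 2; h(2) = 2.
Complete factorization: h(α) = (α^5 + α^3 + α + 2).
Factor degrees with multiplicity: 5 = 5.

5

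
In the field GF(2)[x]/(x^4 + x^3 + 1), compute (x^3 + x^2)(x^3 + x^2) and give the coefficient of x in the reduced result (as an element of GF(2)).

1

Multiply in GF(2)[x]: (x^3 + x^2)·(x^3 + x^2) = x^6 + x^4.
Reduce using x^4 ≡ x^3 + 1 (mod x^4 + x^3 + 1).
Reduced: x^2 + x.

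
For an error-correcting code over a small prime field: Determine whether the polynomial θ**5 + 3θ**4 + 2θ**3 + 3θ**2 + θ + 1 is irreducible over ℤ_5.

Yes

Write f(θ) = θ**5 + 3θ**4 + 2θ**3 + 3θ**2 + θ + 1.
Check for roots in ℤ_5: f(0) = 1; f(1) = 1; f(2) = 1; f(3) = 1; f(4) = 3.
No roots, so no linear factors.
Degree-2 irreducible divisors: test the 10 monic irreducibles of degree 2 over GF(5).
None of them divide f (all give nonzero remainder).
No irreducible factor of degree ≤ 2 exists, so f is irreducible over GF(5).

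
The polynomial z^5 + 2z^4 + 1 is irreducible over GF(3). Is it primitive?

Yes

Write f(z) = z^5 + 2z^4 + 1.
|GF(3^5)^×| = 3^5 − 1 = 242. Prime factorization: 242 = 2·11^2.
f is primitive ⇔ z has order 242 in GF(3)[z]/(f), i.e. z^(242/q) ≠ 1 for each prime q | 242.
z^(121) mod f = 2.
z^(22) mod f = 2z^2 + 2z + 1.
None equal 1, so z has full order 242; f is primitive.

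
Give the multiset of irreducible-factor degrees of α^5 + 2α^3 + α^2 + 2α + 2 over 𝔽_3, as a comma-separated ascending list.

5

Write f(α) = α^5 + 2α^3 + α^2 + 2α + 2.
Roots in 𝔽_3: f(0) = 2; f(1) = 2; f(2) = 1.
Complete factorization: f(α) = (α^5 + 2α^3 + α^2 + 2α + 2).
Factor degrees with multiplicity: 5 = 5.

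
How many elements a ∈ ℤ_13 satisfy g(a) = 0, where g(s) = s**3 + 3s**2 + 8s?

3

Evaluate at each of the 13 elements of ℤ_13:
g(0) = 0 → root; g(1) = 12; g(2) = 10; g(3) = 0 → root; g(4) = 1; g(5) = 6; g(6) = 8; g(7) = 0 → root; g(8) = 1; g(9) = 4; g(10) = 2; g(11) = 1; g(12) = 7.
Roots: {0, 3, 7}.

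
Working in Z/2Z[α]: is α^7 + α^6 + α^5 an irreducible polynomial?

No

Write g(α) = α^7 + α^6 + α^5.
Check for roots in Z/2Z: g(0) = 0 → root; g(1) = 1.
g(0) = 0, so (α) divides g(α); g is reducible.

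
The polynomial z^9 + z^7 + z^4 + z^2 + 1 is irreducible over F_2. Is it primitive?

Yes

Write f(z) = z^9 + z^7 + z^4 + z^2 + 1.
|GF(2^9)^×| = 2^9 − 1 = 511. Prime factorization: 511 = 7·73.
f is primitive ⇔ z has order 511 in GF(2)[z]/(f), i.e. z^(511/q) ≠ 1 for each prime q | 511.
z^(73) mod f = z^8 + z^6 + z^5 + z^4 + z^3 + 1.
z^(7) mod f = z^7.
None equal 1, so z has full order 511; f is primitive.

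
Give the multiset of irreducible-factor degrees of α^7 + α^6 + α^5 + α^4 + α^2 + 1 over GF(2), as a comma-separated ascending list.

1, 1, 2, 3

Write g(α) = α^7 + α^6 + α^5 + α^4 + α^2 + 1.
Roots in GF(2): g(0) = 1; g(1) = 0 → root.
Linear factors from roots: (α + 1).
Complete factorization: g(α) = (α + 1)^2·(α^2 + α + 1)·(α^3 + α + 1).
Factor degrees with multiplicity: 1 + 1 + 2 + 3 = 7.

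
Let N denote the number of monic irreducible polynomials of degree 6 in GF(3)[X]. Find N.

By the necklace-counting formula, N_3(6) = (1/6) Σ_{d|6} μ(6/d)·3^d.
Divisors of 6: 1, 2, 3, 6; μ(6/d) for each: 1, -1, -1, 1.
Σ = 3^1 − 3^2 − 3^3 + 3^6 = 696.
N = 696/6 = 116.

116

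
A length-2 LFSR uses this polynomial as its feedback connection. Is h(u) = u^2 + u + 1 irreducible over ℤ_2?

Yes

Check for roots in ℤ_2: h(0) = 1; h(1) = 1.
No roots. A degree-2 polynomial over a field with no linear factor is irreducible.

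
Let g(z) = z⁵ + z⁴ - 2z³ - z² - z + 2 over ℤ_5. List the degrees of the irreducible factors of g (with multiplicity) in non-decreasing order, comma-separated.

Roots in ℤ_5: g(0) = 2; g(1) = 0 → root; g(2) = 3; g(3) = 0 → root; g(4) = 4.
Linear factors from roots: (z - 1), (z + 2).
Complete factorization: g(z) = (z + 2)·(z - 1)^2·(z² + z + 1).
Factor degrees with multiplicity: 1 + 1 + 1 + 2 = 5.

1, 1, 1, 2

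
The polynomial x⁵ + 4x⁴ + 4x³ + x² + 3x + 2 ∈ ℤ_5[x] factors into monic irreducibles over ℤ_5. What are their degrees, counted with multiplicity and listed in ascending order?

1, 1, 1, 2

Write h(x) = x⁵ + 4x⁴ + 4x³ + x² + 3x + 2.
Roots in ℤ_5: h(0) = 2; h(1) = 0 → root; h(2) = 0 → root; h(3) = 0 → root; h(4) = 4.
Linear factors from roots: (x + 4), (x + 3), (x + 2).
Complete factorization: h(x) = (x + 2)·(x + 3)·(x + 4)·(x² + 3).
Factor degrees with multiplicity: 1 + 1 + 1 + 2 = 5.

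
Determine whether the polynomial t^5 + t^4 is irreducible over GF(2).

No

Write P(t) = t^5 + t^4.
Check for roots in GF(2): P(0) = 0 → root; P(1) = 0 → root.
P(0) = 0, so (t) divides P(t); P is reducible.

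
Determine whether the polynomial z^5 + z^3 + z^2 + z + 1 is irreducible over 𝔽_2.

Write m(z) = z^5 + z^3 + z^2 + z + 1.
Check for roots in 𝔽_2: m(0) = 1; m(1) = 1.
No roots, so no linear factors.
Monic irreducibles of degree 2 over GF(2): z^2 + z + 1.
None of them divide m (all give nonzero remainder).
No irreducible factor of degree ≤ 2 exists, so m is irreducible over GF(2).

Yes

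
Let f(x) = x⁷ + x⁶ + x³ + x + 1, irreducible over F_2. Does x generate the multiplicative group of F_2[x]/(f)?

|GF(2^7)^×| = 2^7 − 1 = 127. Prime factorization: 127 = 127.
f is primitive ⇔ x has order 127 in GF(2)[x]/(f), i.e. x^(127/q) ≠ 1 for each prime q | 127.
x^(1) mod f = x.
None equal 1, so x has full order 127; f is primitive.

Yes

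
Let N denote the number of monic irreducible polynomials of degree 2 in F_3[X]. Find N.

The number of monic irreducibles of degree 2 over GF(3) is (1/2)·Σ_{d∣2} μ(2/d) 3^d.
Divisors of 2: 1, 2; μ(2/d) for each: -1, 1.
Σ = − 3^1 + 3^2 = 6.
N = 6/2 = 3.

3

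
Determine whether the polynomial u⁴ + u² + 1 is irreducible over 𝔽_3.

No

Write P(u) = u⁴ + u² + 1.
Check for roots in 𝔽_3: P(0) = 1; P(1) = 0 → root; P(2) = 0 → root.
P(1) = 0, so (u − 1) divides P(u); P is reducible.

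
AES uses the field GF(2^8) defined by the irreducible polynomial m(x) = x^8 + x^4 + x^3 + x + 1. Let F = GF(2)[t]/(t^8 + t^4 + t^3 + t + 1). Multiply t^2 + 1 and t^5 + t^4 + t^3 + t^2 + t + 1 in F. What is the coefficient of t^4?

Multiply in GF(2)[t]: (t^2 + 1)·(t^5 + t^4 + t^3 + t^2 + t + 1) = t^7 + t^6 + t + 1.
Reduced: t^7 + t^6 + t + 1.

0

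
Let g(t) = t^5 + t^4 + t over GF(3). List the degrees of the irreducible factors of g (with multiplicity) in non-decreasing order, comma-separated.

Roots in GF(3): g(0) = 0 → root; g(1) = 0 → root; g(2) = 2.
Linear factors from roots: (t), (t - 1).
Complete factorization: g(t) = (t)·(t - 1)·(t^3 - t^2 - t - 1).
Factor degrees with multiplicity: 1 + 1 + 3 = 5.

1, 1, 3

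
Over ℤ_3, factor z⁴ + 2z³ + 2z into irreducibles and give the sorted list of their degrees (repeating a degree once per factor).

Write f(z) = z⁴ + 2z³ + 2z.
Roots in ℤ_3: f(0) = 0 → root; f(1) = 2; f(2) = 0 → root.
Linear factors from roots: (z), (z + 1).
Complete factorization: f(z) = (z)·(z + 1)·(z² + z + 2).
Factor degrees with multiplicity: 1 + 1 + 2 = 4.

1, 1, 2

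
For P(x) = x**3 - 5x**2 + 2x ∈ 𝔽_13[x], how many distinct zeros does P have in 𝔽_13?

3

Evaluate at each of the 13 elements of 𝔽_13:
P(0) = 0 → root; P(1) = 11; P(2) = 5; P(3) = 1; P(4) = 5; P(5) = 10; P(6) = 9; P(7) = 8; P(8) = 0 → root; P(9) = 4; P(10) = 0 → root; P(11) = 7; P(12) = 5.
Roots: {0, 8, 10}.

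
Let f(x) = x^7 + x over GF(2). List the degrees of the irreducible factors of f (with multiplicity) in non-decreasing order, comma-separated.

Roots in GF(2): f(0) = 0 → root; f(1) = 0 → root.
Linear factors from roots: (x), (x + 1).
Complete factorization: f(x) = (x)·(x + 1)^2·(x^2 + x + 1)^2.
Factor degrees with multiplicity: 1 + 1 + 1 + 2 + 2 = 7.

1, 1, 1, 2, 2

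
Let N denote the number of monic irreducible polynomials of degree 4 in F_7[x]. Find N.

588

By the necklace-counting formula, N_7(4) = (1/4) Σ_{d|4} μ(4/d)·7^d.
Divisors of 4: 1, 2, 4; μ(4/d) for each: 0, -1, 1.
Σ = − 7^2 + 7^4 = 2352.
N = 2352/4 = 588.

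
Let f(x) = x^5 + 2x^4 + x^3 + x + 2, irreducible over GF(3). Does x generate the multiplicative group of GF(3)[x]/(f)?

No

|GF(3^5)^×| = 3^5 − 1 = 242. Prime factorization: 242 = 2·11^2.
f is primitive ⇔ x has order 242 in GF(3)[x]/(f), i.e. x^(242/q) ≠ 1 for each prime q | 242.
x^(121) mod f = 1
x^(22) mod f = x^4 + x^3 + x^2 + 1.
Since x^(121) = 1, the order of x divides 121 < 242; not primitive.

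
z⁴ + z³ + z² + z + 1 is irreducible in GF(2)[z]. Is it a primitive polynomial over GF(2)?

No

Write f(z) = z⁴ + z³ + z² + z + 1.
|GF(2^4)^×| = 2^4 − 1 = 15. Prime factorization: 15 = 3·5.
f is primitive ⇔ z has order 15 in GF(2)[z]/(f), i.e. z^(15/q) ≠ 1 for each prime q | 15.
z^(5) mod f = 1
z^(3) mod f = z³.
Since z^(5) = 1, the order of z divides 5 < 15; not primitive.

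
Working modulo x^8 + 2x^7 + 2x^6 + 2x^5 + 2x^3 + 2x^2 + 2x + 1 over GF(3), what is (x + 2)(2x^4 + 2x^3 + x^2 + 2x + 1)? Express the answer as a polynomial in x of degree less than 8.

Multiply in GF(3)[x]: (x + 2)·(2x^4 + 2x^3 + x^2 + 2x + 1) = 2x^5 + 2x^3 + x^2 + 2x + 2.
Reduced: 2x^5 + 2x^3 + x^2 + 2x + 2.

2x^5 + 2x^3 + x^2 + 2x + 2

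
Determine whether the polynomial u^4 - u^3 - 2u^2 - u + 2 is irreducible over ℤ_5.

No

Write f(u) = u^4 - u^3 - 2u^2 - u + 2.
Check for roots in ℤ_5: f(0) = 2; f(1) = 4; f(2) = 0 → root; f(3) = 0 → root; f(4) = 3.
f(2) = 0, so (u − 2) divides f(u); f is reducible.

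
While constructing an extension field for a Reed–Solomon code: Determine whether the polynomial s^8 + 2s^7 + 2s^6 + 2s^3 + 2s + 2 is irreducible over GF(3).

Yes

Write f(s) = s^8 + 2s^7 + 2s^6 + 2s^3 + 2s + 2.
Check for roots in GF(3): f(0) = 2; f(1) = 2; f(2) = 2.
No roots, so no linear factors.
Monic irreducibles of degree 2 over GF(3): s^2 + 1, s^2 + s + 2, s^2 + 2s + 2.
None of them divide f (all give nonzero remainder).
Degree-3 irreducible divisors: test the 8 monic irreducibles of degree 3 over GF(3).
None of them divide f (all give nonzero remainder).
Degree-4 irreducible divisors: test the 18 monic irreducibles of degree 4 over GF(3).
None of them divide f (all give nonzero remainder).
No irreducible factor of degree ≤ 4 exists, so f is irreducible over GF(3).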